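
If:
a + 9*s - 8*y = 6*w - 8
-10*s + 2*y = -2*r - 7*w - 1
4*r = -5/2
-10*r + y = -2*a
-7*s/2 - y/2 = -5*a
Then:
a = -9301/2804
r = -5/8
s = -13441/2804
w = -19409/2804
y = 1077/2804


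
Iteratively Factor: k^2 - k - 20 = (k - 5)*(k + 4)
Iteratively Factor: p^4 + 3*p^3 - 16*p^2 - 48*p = (p + 4)*(p^3 - p^2 - 12*p) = p*(p + 4)*(p^2 - p - 12) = p*(p - 4)*(p + 4)*(p + 3)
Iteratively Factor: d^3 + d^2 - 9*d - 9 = (d - 3)*(d^2 + 4*d + 3) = (d - 3)*(d + 1)*(d + 3)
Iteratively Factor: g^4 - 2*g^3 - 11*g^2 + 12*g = (g - 4)*(g^3 + 2*g^2 - 3*g) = (g - 4)*(g - 1)*(g^2 + 3*g) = (g - 4)*(g - 1)*(g + 3)*(g)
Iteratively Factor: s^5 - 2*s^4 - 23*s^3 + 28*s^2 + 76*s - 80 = (s + 4)*(s^4 - 6*s^3 + s^2 + 24*s - 20) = (s + 2)*(s + 4)*(s^3 - 8*s^2 + 17*s - 10) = (s - 2)*(s + 2)*(s + 4)*(s^2 - 6*s + 5) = (s - 5)*(s - 2)*(s + 2)*(s + 4)*(s - 1)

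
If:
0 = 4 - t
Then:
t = 4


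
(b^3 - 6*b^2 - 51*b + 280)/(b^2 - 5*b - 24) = (b^2 + 2*b - 35)/(b + 3)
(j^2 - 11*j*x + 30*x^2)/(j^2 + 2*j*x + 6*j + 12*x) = (j^2 - 11*j*x + 30*x^2)/(j^2 + 2*j*x + 6*j + 12*x)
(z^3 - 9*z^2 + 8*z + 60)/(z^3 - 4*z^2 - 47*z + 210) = (z + 2)/(z + 7)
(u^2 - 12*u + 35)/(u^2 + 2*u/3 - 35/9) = 9*(u^2 - 12*u + 35)/(9*u^2 + 6*u - 35)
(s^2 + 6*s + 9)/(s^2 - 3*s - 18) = (s + 3)/(s - 6)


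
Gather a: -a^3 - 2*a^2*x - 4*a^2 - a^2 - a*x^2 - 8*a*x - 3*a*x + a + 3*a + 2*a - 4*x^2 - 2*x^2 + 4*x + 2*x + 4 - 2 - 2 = -a^3 + a^2*(-2*x - 5) + a*(-x^2 - 11*x + 6) - 6*x^2 + 6*x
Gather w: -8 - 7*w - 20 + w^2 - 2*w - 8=w^2 - 9*w - 36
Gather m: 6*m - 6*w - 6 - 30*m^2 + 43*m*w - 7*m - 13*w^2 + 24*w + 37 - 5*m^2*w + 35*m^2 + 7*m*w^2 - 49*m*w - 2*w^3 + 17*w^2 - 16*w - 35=m^2*(5 - 5*w) + m*(7*w^2 - 6*w - 1) - 2*w^3 + 4*w^2 + 2*w - 4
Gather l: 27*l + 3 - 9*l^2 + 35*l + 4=-9*l^2 + 62*l + 7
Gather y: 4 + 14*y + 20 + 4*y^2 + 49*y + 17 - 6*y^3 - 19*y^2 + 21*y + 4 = -6*y^3 - 15*y^2 + 84*y + 45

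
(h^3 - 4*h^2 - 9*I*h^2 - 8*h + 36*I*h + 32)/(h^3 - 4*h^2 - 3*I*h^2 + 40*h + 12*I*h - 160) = (h - I)/(h + 5*I)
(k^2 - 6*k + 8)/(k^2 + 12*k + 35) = (k^2 - 6*k + 8)/(k^2 + 12*k + 35)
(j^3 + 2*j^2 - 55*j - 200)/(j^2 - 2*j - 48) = (j^2 + 10*j + 25)/(j + 6)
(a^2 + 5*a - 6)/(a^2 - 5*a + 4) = (a + 6)/(a - 4)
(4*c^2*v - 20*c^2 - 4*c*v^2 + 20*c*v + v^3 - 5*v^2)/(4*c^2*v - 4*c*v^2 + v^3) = (v - 5)/v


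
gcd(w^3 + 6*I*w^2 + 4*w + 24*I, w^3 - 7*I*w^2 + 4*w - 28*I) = w^2 + 4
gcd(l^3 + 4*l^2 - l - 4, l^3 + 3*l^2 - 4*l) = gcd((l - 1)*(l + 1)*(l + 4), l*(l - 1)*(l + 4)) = l^2 + 3*l - 4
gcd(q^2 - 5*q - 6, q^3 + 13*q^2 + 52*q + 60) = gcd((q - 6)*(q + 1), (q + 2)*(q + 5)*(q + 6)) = 1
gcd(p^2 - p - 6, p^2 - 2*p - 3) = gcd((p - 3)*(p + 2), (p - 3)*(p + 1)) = p - 3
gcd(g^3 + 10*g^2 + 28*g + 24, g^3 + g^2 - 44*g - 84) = g^2 + 8*g + 12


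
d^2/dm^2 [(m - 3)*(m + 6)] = 2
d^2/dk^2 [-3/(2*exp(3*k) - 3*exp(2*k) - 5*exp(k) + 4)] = 3*(-2*(-6*exp(2*k) + 6*exp(k) + 5)^2*exp(k) + (18*exp(2*k) - 12*exp(k) - 5)*(2*exp(3*k) - 3*exp(2*k) - 5*exp(k) + 4))*exp(k)/(2*exp(3*k) - 3*exp(2*k) - 5*exp(k) + 4)^3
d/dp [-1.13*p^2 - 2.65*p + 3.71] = -2.26*p - 2.65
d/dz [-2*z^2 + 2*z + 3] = 2 - 4*z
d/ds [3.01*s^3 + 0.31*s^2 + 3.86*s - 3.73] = 9.03*s^2 + 0.62*s + 3.86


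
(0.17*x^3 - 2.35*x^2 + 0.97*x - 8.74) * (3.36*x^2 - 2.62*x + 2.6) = 0.5712*x^5 - 8.3414*x^4 + 9.8582*x^3 - 38.0178*x^2 + 25.4208*x - 22.724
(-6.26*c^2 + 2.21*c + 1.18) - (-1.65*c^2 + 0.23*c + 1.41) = -4.61*c^2 + 1.98*c - 0.23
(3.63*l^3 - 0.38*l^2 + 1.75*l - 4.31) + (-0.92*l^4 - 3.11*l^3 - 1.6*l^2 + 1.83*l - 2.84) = -0.92*l^4 + 0.52*l^3 - 1.98*l^2 + 3.58*l - 7.15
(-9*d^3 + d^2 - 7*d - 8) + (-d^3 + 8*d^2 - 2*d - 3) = -10*d^3 + 9*d^2 - 9*d - 11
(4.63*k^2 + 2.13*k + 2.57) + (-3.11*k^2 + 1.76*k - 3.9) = 1.52*k^2 + 3.89*k - 1.33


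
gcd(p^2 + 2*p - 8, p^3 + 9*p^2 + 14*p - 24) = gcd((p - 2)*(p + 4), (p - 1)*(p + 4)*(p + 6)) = p + 4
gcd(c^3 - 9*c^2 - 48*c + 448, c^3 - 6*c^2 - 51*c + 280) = c^2 - c - 56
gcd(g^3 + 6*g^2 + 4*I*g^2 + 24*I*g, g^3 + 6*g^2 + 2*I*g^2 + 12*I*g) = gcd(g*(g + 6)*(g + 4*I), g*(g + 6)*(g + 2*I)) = g^2 + 6*g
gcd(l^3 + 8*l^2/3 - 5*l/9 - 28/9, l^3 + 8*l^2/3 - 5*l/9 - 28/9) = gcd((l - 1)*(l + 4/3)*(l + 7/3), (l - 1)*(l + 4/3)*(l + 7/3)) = l^3 + 8*l^2/3 - 5*l/9 - 28/9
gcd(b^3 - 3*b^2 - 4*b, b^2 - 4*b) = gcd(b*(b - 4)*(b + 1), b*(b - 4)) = b^2 - 4*b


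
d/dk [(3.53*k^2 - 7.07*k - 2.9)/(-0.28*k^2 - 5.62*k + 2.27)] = (-21.8182*k^2 + 14.4022*k - 32.3469)/(0.0784*k^4 + 3.1472*k^3 + 30.3132*k^2 - 25.5148*k + 5.1529)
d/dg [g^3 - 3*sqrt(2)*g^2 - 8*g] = 3*g^2 - 6*sqrt(2)*g - 8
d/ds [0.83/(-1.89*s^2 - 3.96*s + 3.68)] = (3.1374*s + 3.2868)/(1.89*s^2 + 3.96*s - 3.68)^2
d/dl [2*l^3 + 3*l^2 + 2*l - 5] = 6*l^2 + 6*l + 2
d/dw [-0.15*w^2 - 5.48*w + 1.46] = -0.3*w - 5.48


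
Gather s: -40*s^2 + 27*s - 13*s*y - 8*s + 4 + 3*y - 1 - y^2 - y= -40*s^2 + s*(19 - 13*y) - y^2 + 2*y + 3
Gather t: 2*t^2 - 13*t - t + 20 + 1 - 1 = 2*t^2 - 14*t + 20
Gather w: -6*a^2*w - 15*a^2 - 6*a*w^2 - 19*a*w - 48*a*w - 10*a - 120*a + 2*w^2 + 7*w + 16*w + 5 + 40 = -15*a^2 - 130*a + w^2*(2 - 6*a) + w*(-6*a^2 - 67*a + 23) + 45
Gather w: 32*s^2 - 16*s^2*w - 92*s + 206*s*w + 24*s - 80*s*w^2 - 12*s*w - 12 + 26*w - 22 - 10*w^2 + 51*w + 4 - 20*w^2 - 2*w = 32*s^2 - 68*s + w^2*(-80*s - 30) + w*(-16*s^2 + 194*s + 75) - 30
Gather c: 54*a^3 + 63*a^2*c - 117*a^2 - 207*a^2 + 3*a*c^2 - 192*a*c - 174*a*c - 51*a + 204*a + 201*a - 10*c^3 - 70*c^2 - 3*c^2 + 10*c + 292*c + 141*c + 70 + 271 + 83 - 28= 54*a^3 - 324*a^2 + 354*a - 10*c^3 + c^2*(3*a - 73) + c*(63*a^2 - 366*a + 443) + 396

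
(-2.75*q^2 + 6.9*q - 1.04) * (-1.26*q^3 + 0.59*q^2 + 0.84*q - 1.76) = 3.465*q^5 - 10.3165*q^4 + 3.0714*q^3 + 10.0224*q^2 - 13.0176*q + 1.8304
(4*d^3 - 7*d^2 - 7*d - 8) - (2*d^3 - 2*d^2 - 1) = 2*d^3 - 5*d^2 - 7*d - 7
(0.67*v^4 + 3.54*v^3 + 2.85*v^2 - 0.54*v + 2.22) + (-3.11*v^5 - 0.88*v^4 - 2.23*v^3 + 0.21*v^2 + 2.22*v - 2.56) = -3.11*v^5 - 0.21*v^4 + 1.31*v^3 + 3.06*v^2 + 1.68*v - 0.34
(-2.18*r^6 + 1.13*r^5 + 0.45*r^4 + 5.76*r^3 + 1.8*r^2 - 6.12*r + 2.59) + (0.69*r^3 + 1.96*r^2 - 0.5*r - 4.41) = -2.18*r^6 + 1.13*r^5 + 0.45*r^4 + 6.45*r^3 + 3.76*r^2 - 6.62*r - 1.82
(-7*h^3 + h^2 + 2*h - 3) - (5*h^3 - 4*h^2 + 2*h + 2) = -12*h^3 + 5*h^2 - 5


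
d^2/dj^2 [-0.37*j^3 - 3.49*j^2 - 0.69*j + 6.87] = -2.22*j - 6.98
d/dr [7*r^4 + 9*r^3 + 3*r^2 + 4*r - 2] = 28*r^3 + 27*r^2 + 6*r + 4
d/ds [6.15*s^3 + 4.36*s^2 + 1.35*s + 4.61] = 18.45*s^2 + 8.72*s + 1.35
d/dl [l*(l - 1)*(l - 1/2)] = 3*l^2 - 3*l + 1/2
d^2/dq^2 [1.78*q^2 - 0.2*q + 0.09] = 3.56000000000000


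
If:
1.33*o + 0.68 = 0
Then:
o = -0.51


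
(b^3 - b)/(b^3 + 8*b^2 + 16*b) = (b^2 - 1)/(b^2 + 8*b + 16)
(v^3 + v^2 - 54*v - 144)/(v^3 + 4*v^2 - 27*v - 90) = (v - 8)/(v - 5)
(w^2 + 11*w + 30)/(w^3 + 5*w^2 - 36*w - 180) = 1/(w - 6)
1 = 1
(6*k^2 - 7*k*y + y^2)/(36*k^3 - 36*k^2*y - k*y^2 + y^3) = 1/(6*k + y)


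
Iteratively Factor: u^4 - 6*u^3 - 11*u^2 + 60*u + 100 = (u + 2)*(u^3 - 8*u^2 + 5*u + 50) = (u - 5)*(u + 2)*(u^2 - 3*u - 10) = (u - 5)*(u + 2)^2*(u - 5)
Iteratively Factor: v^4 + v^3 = (v + 1)*(v^3) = v*(v + 1)*(v^2) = v^2*(v + 1)*(v)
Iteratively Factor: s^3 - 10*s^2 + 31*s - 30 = (s - 5)*(s^2 - 5*s + 6) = (s - 5)*(s - 2)*(s - 3)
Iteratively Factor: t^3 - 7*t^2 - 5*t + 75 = (t - 5)*(t^2 - 2*t - 15) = (t - 5)*(t + 3)*(t - 5)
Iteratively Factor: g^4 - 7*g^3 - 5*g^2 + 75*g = (g + 3)*(g^3 - 10*g^2 + 25*g) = g*(g + 3)*(g^2 - 10*g + 25) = g*(g - 5)*(g + 3)*(g - 5)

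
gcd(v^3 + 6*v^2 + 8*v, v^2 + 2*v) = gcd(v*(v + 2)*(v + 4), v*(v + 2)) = v^2 + 2*v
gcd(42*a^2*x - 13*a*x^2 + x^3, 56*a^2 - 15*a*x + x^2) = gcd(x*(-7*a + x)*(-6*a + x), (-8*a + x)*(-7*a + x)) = -7*a + x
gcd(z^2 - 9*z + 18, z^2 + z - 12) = z - 3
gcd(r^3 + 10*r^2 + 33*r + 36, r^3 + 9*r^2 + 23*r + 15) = r + 3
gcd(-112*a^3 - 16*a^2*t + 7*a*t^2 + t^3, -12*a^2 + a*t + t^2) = 4*a + t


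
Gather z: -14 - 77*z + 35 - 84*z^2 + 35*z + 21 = -84*z^2 - 42*z + 42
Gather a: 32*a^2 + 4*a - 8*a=32*a^2 - 4*a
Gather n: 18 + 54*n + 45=54*n + 63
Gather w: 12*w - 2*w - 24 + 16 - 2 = 10*w - 10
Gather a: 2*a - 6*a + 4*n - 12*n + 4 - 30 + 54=-4*a - 8*n + 28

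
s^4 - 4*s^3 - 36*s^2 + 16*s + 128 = (s - 8)*(s - 2)*(s + 2)*(s + 4)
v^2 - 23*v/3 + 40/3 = (v - 5)*(v - 8/3)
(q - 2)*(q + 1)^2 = q^3 - 3*q - 2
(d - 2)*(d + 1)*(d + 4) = d^3 + 3*d^2 - 6*d - 8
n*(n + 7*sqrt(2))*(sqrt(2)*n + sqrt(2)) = sqrt(2)*n^3 + sqrt(2)*n^2 + 14*n^2 + 14*n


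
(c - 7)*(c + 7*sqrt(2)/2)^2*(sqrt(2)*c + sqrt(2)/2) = sqrt(2)*c^4 - 13*sqrt(2)*c^3/2 + 14*c^3 - 91*c^2 + 21*sqrt(2)*c^2 - 637*sqrt(2)*c/4 - 49*c - 343*sqrt(2)/4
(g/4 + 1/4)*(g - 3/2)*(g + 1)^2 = g^4/4 + 3*g^3/8 - 3*g^2/8 - 7*g/8 - 3/8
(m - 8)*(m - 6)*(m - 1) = m^3 - 15*m^2 + 62*m - 48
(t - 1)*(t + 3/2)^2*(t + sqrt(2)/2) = t^4 + sqrt(2)*t^3/2 + 2*t^3 - 3*t^2/4 + sqrt(2)*t^2 - 9*t/4 - 3*sqrt(2)*t/8 - 9*sqrt(2)/8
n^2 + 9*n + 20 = (n + 4)*(n + 5)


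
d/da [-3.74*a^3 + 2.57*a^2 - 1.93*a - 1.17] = -11.22*a^2 + 5.14*a - 1.93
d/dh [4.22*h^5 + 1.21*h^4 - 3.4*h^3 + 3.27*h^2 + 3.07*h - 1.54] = 21.1*h^4 + 4.84*h^3 - 10.2*h^2 + 6.54*h + 3.07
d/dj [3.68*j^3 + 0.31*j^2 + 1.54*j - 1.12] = 11.04*j^2 + 0.62*j + 1.54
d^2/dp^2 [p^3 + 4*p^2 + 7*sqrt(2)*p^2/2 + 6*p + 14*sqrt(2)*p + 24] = 6*p + 8 + 7*sqrt(2)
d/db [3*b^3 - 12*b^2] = 3*b*(3*b - 8)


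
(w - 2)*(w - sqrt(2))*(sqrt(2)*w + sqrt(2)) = sqrt(2)*w^3 - 2*w^2 - sqrt(2)*w^2 - 2*sqrt(2)*w + 2*w + 4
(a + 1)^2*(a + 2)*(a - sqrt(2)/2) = a^4 - sqrt(2)*a^3/2 + 4*a^3 - 2*sqrt(2)*a^2 + 5*a^2 - 5*sqrt(2)*a/2 + 2*a - sqrt(2)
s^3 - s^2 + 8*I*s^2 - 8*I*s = s*(s - 1)*(s + 8*I)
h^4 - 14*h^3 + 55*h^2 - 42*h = h*(h - 7)*(h - 6)*(h - 1)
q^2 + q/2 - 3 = (q - 3/2)*(q + 2)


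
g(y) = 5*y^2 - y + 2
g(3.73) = 67.83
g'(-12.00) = -121.00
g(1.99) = 19.81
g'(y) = 10*y - 1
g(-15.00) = 1142.00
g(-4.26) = 97.00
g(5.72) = 159.87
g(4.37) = 93.11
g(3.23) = 50.93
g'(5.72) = 56.20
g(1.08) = 6.75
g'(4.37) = 42.70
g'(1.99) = 18.90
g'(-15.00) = -151.00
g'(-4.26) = -43.60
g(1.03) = 6.27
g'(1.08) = 9.80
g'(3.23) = 31.30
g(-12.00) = 734.00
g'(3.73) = 36.30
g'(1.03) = 9.30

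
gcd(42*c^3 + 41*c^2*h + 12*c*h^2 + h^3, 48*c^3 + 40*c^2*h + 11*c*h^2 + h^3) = 3*c + h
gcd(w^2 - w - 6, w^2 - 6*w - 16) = w + 2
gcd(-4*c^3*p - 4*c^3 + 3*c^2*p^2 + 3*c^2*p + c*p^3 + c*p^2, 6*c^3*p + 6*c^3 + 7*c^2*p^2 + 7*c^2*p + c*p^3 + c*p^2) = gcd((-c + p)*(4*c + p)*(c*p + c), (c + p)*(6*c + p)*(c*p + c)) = c*p + c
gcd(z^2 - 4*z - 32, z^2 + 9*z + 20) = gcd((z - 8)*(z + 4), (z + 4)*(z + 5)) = z + 4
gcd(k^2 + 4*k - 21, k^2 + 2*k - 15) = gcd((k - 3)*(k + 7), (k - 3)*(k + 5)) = k - 3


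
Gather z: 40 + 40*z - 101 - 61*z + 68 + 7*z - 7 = -14*z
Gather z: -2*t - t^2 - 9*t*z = -t^2 - 9*t*z - 2*t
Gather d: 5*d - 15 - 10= 5*d - 25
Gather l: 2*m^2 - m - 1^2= 2*m^2 - m - 1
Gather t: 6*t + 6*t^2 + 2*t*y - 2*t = 6*t^2 + t*(2*y + 4)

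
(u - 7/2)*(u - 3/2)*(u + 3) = u^3 - 2*u^2 - 39*u/4 + 63/4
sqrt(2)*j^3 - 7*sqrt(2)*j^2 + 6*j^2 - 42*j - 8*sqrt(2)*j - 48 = (j - 8)*(j + 3*sqrt(2))*(sqrt(2)*j + sqrt(2))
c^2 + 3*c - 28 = (c - 4)*(c + 7)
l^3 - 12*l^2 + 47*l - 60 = (l - 5)*(l - 4)*(l - 3)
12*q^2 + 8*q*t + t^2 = (2*q + t)*(6*q + t)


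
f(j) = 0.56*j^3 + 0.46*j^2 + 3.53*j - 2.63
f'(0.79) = 5.31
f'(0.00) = 3.53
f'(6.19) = 73.60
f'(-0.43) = 3.45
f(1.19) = 3.17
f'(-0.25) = 3.40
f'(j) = 1.68*j^2 + 0.92*j + 3.53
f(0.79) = 0.72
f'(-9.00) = 131.33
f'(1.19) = 7.00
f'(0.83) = 5.45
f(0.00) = -2.63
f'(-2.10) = 9.01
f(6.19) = 169.67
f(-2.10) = -13.20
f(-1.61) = -9.46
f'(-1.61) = 6.40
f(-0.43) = -4.11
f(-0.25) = -3.49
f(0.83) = 0.94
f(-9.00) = -405.38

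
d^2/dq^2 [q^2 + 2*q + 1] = 2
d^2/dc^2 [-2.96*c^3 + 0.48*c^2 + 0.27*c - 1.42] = 0.96 - 17.76*c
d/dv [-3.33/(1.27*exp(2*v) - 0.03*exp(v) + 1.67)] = (8.4582*exp(v) - 0.0999)*exp(v)/(1.27*exp(2*v) - 0.03*exp(v) + 1.67)^2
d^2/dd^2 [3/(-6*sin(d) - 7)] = 18*(6*sin(d)^2 - 7*sin(d) - 12)/(6*sin(d) + 7)^3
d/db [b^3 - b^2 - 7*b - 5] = 3*b^2 - 2*b - 7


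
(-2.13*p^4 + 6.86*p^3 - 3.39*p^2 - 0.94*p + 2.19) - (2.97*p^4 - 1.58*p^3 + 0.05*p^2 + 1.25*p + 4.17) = -5.1*p^4 + 8.44*p^3 - 3.44*p^2 - 2.19*p - 1.98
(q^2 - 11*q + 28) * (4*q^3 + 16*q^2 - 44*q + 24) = 4*q^5 - 28*q^4 - 108*q^3 + 956*q^2 - 1496*q + 672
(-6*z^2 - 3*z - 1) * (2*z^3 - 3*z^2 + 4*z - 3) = -12*z^5 + 12*z^4 - 17*z^3 + 9*z^2 + 5*z + 3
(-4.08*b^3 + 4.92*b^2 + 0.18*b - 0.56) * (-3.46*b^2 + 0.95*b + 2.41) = 14.1168*b^5 - 20.8992*b^4 - 5.7816*b^3 + 13.9658*b^2 - 0.0982*b - 1.3496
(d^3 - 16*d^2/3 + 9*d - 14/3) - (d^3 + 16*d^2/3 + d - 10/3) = -32*d^2/3 + 8*d - 4/3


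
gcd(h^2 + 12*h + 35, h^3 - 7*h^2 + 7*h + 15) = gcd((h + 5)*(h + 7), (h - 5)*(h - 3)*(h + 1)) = 1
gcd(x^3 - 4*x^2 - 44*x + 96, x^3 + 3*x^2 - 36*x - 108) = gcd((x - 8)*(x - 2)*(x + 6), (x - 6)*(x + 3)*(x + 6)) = x + 6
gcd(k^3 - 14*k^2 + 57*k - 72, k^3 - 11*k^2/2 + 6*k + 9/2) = k^2 - 6*k + 9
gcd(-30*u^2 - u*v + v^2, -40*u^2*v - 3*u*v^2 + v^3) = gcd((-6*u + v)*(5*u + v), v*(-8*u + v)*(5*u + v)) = 5*u + v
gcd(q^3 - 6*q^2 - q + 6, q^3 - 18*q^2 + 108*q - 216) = q - 6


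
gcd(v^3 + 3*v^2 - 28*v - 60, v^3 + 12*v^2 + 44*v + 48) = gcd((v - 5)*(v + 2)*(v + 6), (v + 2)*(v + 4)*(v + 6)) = v^2 + 8*v + 12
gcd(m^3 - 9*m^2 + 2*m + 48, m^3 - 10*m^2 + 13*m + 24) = m^2 - 11*m + 24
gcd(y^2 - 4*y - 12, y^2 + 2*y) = y + 2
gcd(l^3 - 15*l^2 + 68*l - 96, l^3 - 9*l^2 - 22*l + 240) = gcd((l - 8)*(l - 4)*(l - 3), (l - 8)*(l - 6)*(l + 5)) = l - 8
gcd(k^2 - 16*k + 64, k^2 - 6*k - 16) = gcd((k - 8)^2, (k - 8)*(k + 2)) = k - 8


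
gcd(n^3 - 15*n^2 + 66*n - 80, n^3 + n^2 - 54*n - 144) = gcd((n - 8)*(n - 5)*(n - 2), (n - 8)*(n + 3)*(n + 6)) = n - 8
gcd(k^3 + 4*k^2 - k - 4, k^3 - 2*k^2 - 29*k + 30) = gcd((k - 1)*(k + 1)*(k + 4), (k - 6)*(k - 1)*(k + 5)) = k - 1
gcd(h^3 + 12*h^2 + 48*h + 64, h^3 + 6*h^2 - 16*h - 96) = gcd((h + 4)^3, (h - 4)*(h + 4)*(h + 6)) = h + 4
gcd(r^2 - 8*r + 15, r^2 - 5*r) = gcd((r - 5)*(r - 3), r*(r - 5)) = r - 5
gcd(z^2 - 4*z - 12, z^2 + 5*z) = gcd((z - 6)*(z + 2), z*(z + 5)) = 1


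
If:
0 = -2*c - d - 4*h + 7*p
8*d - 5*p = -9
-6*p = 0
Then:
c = 9/16 - 2*h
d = -9/8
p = 0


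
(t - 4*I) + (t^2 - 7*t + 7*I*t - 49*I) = t^2 - 6*t + 7*I*t - 53*I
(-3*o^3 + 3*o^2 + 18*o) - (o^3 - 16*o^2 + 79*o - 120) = -4*o^3 + 19*o^2 - 61*o + 120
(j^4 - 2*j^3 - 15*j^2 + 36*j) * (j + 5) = j^5 + 3*j^4 - 25*j^3 - 39*j^2 + 180*j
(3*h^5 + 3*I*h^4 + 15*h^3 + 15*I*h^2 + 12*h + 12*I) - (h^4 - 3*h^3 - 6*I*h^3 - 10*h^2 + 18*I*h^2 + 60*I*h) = 3*h^5 - h^4 + 3*I*h^4 + 18*h^3 + 6*I*h^3 + 10*h^2 - 3*I*h^2 + 12*h - 60*I*h + 12*I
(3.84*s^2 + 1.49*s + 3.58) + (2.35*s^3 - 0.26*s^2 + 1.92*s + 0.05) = 2.35*s^3 + 3.58*s^2 + 3.41*s + 3.63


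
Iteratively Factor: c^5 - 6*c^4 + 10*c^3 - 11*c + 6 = (c - 1)*(c^4 - 5*c^3 + 5*c^2 + 5*c - 6) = (c - 1)*(c + 1)*(c^3 - 6*c^2 + 11*c - 6) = (c - 2)*(c - 1)*(c + 1)*(c^2 - 4*c + 3) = (c - 3)*(c - 2)*(c - 1)*(c + 1)*(c - 1)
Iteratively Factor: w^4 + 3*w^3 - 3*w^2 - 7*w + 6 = (w - 1)*(w^3 + 4*w^2 + w - 6) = (w - 1)^2*(w^2 + 5*w + 6) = (w - 1)^2*(w + 3)*(w + 2)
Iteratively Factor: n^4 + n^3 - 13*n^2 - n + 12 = (n + 1)*(n^3 - 13*n + 12) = (n + 1)*(n + 4)*(n^2 - 4*n + 3) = (n - 1)*(n + 1)*(n + 4)*(n - 3)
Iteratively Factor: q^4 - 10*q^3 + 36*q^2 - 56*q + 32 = (q - 4)*(q^3 - 6*q^2 + 12*q - 8) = (q - 4)*(q - 2)*(q^2 - 4*q + 4) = (q - 4)*(q - 2)^2*(q - 2)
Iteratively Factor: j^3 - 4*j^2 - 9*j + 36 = (j - 4)*(j^2 - 9) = (j - 4)*(j - 3)*(j + 3)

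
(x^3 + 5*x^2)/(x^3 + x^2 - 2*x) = x*(x + 5)/(x^2 + x - 2)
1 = 1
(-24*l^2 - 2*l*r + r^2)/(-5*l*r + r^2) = (24*l^2 + 2*l*r - r^2)/(r*(5*l - r))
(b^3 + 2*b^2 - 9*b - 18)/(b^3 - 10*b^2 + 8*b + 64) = (b^2 - 9)/(b^2 - 12*b + 32)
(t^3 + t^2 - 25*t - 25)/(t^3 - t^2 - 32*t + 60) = (t^2 + 6*t + 5)/(t^2 + 4*t - 12)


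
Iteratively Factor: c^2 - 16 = (c + 4)*(c - 4)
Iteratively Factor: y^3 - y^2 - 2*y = (y)*(y^2 - y - 2) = y*(y + 1)*(y - 2)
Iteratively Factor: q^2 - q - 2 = (q - 2)*(q + 1)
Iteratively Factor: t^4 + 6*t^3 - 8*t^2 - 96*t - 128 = (t + 4)*(t^3 + 2*t^2 - 16*t - 32) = (t + 4)^2*(t^2 - 2*t - 8) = (t + 2)*(t + 4)^2*(t - 4)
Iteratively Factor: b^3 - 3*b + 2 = (b + 2)*(b^2 - 2*b + 1) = (b - 1)*(b + 2)*(b - 1)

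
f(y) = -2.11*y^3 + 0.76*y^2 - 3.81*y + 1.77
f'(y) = -6.33*y^2 + 1.52*y - 3.81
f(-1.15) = 10.37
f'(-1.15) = -13.93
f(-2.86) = 68.24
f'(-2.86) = -59.93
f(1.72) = -13.27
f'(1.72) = -19.92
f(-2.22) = 37.06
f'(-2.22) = -38.38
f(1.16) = -4.92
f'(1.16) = -10.56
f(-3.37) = 104.00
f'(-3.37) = -80.82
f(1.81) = -15.15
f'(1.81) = -21.80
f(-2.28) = 39.42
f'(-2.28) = -40.18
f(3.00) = -59.79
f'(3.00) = -56.22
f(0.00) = 1.77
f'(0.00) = -3.81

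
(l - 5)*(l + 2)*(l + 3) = l^3 - 19*l - 30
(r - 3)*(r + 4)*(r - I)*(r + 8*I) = r^4 + r^3 + 7*I*r^3 - 4*r^2 + 7*I*r^2 + 8*r - 84*I*r - 96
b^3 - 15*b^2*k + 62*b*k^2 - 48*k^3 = (b - 8*k)*(b - 6*k)*(b - k)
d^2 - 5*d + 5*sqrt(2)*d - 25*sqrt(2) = (d - 5)*(d + 5*sqrt(2))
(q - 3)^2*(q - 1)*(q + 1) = q^4 - 6*q^3 + 8*q^2 + 6*q - 9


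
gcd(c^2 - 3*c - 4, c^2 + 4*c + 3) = c + 1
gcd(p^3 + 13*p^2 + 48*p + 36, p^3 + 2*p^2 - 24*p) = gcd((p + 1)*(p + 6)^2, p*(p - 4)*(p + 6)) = p + 6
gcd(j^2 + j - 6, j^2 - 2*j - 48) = 1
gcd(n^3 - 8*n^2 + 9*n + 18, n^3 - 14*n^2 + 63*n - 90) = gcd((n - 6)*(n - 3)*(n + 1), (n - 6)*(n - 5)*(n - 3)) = n^2 - 9*n + 18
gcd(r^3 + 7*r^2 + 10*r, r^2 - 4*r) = r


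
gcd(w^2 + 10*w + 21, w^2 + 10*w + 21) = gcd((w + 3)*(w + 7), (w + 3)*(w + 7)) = w^2 + 10*w + 21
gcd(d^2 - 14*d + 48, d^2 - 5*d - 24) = d - 8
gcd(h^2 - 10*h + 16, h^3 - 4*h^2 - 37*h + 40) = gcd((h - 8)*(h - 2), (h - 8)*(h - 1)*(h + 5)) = h - 8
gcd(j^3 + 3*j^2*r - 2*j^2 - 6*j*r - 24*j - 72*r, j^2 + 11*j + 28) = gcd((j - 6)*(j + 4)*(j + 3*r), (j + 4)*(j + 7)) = j + 4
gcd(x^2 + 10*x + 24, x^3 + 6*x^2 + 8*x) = x + 4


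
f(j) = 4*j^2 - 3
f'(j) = 8*j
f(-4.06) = 62.93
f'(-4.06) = -32.48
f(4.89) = 92.65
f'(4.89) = 39.12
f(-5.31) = 109.78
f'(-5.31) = -42.48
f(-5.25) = 107.25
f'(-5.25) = -42.00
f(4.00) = 61.00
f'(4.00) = 32.00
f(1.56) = 6.73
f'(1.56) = 12.48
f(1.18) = 2.57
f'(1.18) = 9.44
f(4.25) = 69.25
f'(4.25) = 34.00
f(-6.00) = 141.00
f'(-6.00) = -48.00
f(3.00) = 33.00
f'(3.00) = 24.00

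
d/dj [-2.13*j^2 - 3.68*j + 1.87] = -4.26*j - 3.68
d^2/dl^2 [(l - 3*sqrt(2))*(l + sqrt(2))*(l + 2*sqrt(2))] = 6*l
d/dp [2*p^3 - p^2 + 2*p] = 6*p^2 - 2*p + 2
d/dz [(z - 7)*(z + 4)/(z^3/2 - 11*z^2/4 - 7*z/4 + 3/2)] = 8*(-z^4 + 6*z^3 + 64*z^2 - 302*z - 107)/(4*z^6 - 44*z^5 + 93*z^4 + 178*z^3 - 83*z^2 - 84*z + 36)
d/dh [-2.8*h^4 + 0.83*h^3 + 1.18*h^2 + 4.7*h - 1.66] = -11.2*h^3 + 2.49*h^2 + 2.36*h + 4.7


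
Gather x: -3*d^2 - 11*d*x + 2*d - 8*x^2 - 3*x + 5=-3*d^2 + 2*d - 8*x^2 + x*(-11*d - 3) + 5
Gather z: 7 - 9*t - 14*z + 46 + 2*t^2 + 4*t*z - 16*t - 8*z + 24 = 2*t^2 - 25*t + z*(4*t - 22) + 77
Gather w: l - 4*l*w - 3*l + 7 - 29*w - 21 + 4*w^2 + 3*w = -2*l + 4*w^2 + w*(-4*l - 26) - 14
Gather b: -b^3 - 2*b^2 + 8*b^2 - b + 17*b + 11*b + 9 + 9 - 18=-b^3 + 6*b^2 + 27*b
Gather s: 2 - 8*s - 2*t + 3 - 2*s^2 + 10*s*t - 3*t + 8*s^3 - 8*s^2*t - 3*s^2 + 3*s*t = 8*s^3 + s^2*(-8*t - 5) + s*(13*t - 8) - 5*t + 5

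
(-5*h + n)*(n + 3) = -5*h*n - 15*h + n^2 + 3*n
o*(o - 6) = o^2 - 6*o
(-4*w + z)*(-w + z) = 4*w^2 - 5*w*z + z^2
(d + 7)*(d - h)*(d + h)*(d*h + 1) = d^4*h + 7*d^3*h + d^3 - d^2*h^3 + 7*d^2 - 7*d*h^3 - d*h^2 - 7*h^2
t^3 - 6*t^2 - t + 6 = (t - 6)*(t - 1)*(t + 1)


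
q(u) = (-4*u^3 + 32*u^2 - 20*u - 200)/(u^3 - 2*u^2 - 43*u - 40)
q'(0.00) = -4.88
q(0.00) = 5.00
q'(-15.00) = -0.25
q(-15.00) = -6.46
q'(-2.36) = -5.45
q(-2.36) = 2.10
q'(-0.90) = -401.33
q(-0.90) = 41.97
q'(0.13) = -3.96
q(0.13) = 4.43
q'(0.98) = -1.60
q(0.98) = 2.32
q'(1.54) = -1.09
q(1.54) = 1.58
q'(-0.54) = -20.02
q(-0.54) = 10.23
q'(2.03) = -0.82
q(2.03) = 1.12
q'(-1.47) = -19.93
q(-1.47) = -5.65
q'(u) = (-12*u^2 + 64*u - 20)/(u^3 - 2*u^2 - 43*u - 40) + (-3*u^2 + 4*u + 43)*(-4*u^3 + 32*u^2 - 20*u - 200)/(u^3 - 2*u^2 - 43*u - 40)^2 = 24*(-u^4 + 16*u^3 - 14*u^2 - 140*u - 325)/(u^6 - 4*u^5 - 82*u^4 + 92*u^3 + 2009*u^2 + 3440*u + 1600)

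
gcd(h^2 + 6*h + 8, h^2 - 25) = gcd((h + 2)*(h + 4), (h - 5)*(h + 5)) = 1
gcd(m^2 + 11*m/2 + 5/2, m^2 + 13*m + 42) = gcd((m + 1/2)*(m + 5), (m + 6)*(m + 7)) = 1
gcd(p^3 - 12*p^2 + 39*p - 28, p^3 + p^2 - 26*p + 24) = p^2 - 5*p + 4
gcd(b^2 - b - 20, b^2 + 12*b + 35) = 1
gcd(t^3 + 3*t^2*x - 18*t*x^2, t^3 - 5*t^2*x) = t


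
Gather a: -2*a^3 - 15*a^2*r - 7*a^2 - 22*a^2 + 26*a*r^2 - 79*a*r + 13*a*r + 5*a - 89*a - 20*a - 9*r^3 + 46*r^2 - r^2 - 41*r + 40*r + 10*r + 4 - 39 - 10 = -2*a^3 + a^2*(-15*r - 29) + a*(26*r^2 - 66*r - 104) - 9*r^3 + 45*r^2 + 9*r - 45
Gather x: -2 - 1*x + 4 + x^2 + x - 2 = x^2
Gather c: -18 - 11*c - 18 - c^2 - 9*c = -c^2 - 20*c - 36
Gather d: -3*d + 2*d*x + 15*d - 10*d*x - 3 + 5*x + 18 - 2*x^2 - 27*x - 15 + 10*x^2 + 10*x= d*(12 - 8*x) + 8*x^2 - 12*x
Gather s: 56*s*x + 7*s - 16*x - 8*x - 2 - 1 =s*(56*x + 7) - 24*x - 3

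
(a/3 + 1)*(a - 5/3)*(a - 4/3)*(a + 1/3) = a^4/3 + a^3/9 - 61*a^2/27 + 119*a/81 + 20/27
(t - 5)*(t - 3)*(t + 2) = t^3 - 6*t^2 - t + 30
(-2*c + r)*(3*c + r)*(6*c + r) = -36*c^3 + 7*c*r^2 + r^3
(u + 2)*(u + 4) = u^2 + 6*u + 8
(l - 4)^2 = l^2 - 8*l + 16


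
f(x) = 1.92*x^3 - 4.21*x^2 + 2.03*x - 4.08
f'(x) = 5.76*x^2 - 8.42*x + 2.03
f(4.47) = 92.36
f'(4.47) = 79.48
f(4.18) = 71.07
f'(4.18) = 67.48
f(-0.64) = -7.61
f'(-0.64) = 9.78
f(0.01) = -4.06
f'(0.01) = 1.95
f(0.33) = -3.80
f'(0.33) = -0.12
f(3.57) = 36.87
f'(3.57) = 45.38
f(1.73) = -3.23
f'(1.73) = 4.70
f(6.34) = 328.86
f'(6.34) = 180.17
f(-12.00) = -3952.44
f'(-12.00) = 932.51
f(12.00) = 2731.80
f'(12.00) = 730.43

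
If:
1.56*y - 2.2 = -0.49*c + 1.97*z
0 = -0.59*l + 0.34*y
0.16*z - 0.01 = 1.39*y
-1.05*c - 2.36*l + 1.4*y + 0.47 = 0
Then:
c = 0.44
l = -0.08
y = -0.14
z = -1.11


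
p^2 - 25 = (p - 5)*(p + 5)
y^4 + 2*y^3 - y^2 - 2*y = y*(y - 1)*(y + 1)*(y + 2)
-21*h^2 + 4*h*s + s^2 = (-3*h + s)*(7*h + s)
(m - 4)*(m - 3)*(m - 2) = m^3 - 9*m^2 + 26*m - 24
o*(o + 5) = o^2 + 5*o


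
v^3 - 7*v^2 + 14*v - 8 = (v - 4)*(v - 2)*(v - 1)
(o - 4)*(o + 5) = o^2 + o - 20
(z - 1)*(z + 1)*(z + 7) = z^3 + 7*z^2 - z - 7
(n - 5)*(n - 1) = n^2 - 6*n + 5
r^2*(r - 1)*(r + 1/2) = r^4 - r^3/2 - r^2/2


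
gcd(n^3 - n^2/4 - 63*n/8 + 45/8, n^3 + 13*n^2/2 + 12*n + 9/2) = n + 3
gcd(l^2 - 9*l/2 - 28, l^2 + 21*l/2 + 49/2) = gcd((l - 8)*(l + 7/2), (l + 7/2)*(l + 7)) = l + 7/2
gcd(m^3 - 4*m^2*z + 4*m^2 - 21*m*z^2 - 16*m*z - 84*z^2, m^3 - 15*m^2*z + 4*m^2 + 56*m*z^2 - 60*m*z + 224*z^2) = -m^2 + 7*m*z - 4*m + 28*z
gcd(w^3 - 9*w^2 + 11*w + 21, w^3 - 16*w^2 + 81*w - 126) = w^2 - 10*w + 21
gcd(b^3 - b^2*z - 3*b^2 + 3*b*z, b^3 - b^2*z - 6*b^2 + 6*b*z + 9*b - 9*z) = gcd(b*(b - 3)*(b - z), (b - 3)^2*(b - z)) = -b^2 + b*z + 3*b - 3*z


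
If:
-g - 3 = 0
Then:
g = -3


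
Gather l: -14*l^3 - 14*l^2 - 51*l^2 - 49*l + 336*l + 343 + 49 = -14*l^3 - 65*l^2 + 287*l + 392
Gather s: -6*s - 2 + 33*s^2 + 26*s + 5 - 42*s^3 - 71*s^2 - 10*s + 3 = -42*s^3 - 38*s^2 + 10*s + 6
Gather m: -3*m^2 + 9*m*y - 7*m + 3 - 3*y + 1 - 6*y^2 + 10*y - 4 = -3*m^2 + m*(9*y - 7) - 6*y^2 + 7*y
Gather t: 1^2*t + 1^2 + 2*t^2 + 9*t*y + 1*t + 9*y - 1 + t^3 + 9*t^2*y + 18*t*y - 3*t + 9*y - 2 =t^3 + t^2*(9*y + 2) + t*(27*y - 1) + 18*y - 2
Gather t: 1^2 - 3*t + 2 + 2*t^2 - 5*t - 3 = 2*t^2 - 8*t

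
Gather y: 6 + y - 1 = y + 5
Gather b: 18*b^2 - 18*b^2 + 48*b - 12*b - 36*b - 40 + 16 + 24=0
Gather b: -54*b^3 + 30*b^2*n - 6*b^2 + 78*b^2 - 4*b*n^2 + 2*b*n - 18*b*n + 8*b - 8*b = -54*b^3 + b^2*(30*n + 72) + b*(-4*n^2 - 16*n)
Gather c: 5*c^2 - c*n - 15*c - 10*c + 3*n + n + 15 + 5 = 5*c^2 + c*(-n - 25) + 4*n + 20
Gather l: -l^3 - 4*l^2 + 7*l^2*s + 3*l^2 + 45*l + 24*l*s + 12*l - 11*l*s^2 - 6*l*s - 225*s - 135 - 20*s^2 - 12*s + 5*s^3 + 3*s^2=-l^3 + l^2*(7*s - 1) + l*(-11*s^2 + 18*s + 57) + 5*s^3 - 17*s^2 - 237*s - 135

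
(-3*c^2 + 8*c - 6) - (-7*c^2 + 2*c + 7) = 4*c^2 + 6*c - 13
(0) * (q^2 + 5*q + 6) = 0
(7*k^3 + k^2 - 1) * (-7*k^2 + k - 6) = -49*k^5 - 41*k^3 + k^2 - k + 6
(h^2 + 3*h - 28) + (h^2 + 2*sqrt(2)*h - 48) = 2*h^2 + 2*sqrt(2)*h + 3*h - 76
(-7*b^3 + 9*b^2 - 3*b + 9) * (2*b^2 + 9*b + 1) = -14*b^5 - 45*b^4 + 68*b^3 + 78*b + 9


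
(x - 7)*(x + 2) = x^2 - 5*x - 14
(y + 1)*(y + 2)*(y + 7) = y^3 + 10*y^2 + 23*y + 14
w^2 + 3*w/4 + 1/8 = (w + 1/4)*(w + 1/2)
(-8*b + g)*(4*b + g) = -32*b^2 - 4*b*g + g^2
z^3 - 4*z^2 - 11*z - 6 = (z - 6)*(z + 1)^2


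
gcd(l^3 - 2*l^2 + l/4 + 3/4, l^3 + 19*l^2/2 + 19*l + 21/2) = 1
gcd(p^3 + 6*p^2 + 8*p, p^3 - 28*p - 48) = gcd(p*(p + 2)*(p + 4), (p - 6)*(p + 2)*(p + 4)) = p^2 + 6*p + 8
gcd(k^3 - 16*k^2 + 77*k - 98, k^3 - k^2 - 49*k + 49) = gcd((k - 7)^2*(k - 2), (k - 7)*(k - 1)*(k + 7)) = k - 7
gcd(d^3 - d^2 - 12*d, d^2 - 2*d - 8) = d - 4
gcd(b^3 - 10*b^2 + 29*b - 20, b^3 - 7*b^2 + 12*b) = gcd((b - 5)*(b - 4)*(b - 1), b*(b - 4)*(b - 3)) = b - 4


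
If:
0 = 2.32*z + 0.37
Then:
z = -0.16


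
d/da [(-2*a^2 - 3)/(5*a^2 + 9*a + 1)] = (-18*a^2 + 26*a + 27)/(25*a^4 + 90*a^3 + 91*a^2 + 18*a + 1)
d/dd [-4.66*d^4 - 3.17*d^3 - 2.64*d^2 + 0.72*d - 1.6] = -18.64*d^3 - 9.51*d^2 - 5.28*d + 0.72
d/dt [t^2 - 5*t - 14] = 2*t - 5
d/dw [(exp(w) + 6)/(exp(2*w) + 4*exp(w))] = (-exp(2*w) - 12*exp(w) - 24)*exp(-w)/(exp(2*w) + 8*exp(w) + 16)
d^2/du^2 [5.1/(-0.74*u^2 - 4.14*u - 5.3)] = (5.58552*u^2 + 31.24872*u - 5.1*(1.48*u + 4.14)*(2.96*u + 8.28) + 40.0044)/(0.74*u^2 + 4.14*u + 5.3)^3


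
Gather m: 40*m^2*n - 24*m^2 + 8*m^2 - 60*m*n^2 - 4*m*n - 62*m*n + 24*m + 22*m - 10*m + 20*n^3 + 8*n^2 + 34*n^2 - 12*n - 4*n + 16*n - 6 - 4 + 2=m^2*(40*n - 16) + m*(-60*n^2 - 66*n + 36) + 20*n^3 + 42*n^2 - 8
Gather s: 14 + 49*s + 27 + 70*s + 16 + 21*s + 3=140*s + 60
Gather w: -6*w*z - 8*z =-6*w*z - 8*z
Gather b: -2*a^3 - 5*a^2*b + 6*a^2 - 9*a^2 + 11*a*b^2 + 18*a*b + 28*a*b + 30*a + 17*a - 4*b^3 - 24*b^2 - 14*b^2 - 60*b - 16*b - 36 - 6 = -2*a^3 - 3*a^2 + 47*a - 4*b^3 + b^2*(11*a - 38) + b*(-5*a^2 + 46*a - 76) - 42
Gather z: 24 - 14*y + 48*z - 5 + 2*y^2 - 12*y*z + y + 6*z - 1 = 2*y^2 - 13*y + z*(54 - 12*y) + 18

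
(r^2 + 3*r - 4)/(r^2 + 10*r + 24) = (r - 1)/(r + 6)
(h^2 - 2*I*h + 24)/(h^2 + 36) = (h + 4*I)/(h + 6*I)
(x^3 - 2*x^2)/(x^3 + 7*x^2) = (x - 2)/(x + 7)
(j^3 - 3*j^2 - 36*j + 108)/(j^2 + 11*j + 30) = (j^2 - 9*j + 18)/(j + 5)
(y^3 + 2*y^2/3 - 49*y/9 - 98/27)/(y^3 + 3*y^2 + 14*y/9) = (y - 7/3)/y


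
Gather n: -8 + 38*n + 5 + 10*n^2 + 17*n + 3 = 10*n^2 + 55*n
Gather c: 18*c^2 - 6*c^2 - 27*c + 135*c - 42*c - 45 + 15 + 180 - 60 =12*c^2 + 66*c + 90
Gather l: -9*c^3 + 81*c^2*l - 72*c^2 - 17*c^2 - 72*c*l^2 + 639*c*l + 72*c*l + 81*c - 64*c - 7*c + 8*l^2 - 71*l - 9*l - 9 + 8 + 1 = -9*c^3 - 89*c^2 + 10*c + l^2*(8 - 72*c) + l*(81*c^2 + 711*c - 80)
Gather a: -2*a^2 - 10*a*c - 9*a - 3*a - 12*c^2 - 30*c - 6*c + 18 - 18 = -2*a^2 + a*(-10*c - 12) - 12*c^2 - 36*c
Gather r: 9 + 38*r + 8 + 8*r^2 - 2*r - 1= 8*r^2 + 36*r + 16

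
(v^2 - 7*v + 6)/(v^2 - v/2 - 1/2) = 2*(v - 6)/(2*v + 1)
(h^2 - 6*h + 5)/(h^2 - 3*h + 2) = (h - 5)/(h - 2)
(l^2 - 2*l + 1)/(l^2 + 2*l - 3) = (l - 1)/(l + 3)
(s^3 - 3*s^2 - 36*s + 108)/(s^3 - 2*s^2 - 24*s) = (s^2 + 3*s - 18)/(s*(s + 4))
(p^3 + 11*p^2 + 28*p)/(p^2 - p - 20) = p*(p + 7)/(p - 5)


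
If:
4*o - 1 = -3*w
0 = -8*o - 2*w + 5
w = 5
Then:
No Solution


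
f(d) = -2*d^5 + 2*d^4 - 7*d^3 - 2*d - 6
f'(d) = -10*d^4 + 8*d^3 - 21*d^2 - 2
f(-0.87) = 2.49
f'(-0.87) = -28.89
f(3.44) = -981.20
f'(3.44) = -1325.19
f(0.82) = -11.34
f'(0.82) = -16.23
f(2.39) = -197.05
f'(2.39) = -339.02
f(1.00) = -15.00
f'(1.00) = -25.00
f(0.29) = -6.74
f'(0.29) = -3.64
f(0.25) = -6.60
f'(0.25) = -3.23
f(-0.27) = -5.31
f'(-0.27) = -3.74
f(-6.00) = 19662.00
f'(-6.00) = -15446.00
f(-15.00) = 1643649.00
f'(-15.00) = -537977.00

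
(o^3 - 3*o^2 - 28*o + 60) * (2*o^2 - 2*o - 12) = 2*o^5 - 8*o^4 - 62*o^3 + 212*o^2 + 216*o - 720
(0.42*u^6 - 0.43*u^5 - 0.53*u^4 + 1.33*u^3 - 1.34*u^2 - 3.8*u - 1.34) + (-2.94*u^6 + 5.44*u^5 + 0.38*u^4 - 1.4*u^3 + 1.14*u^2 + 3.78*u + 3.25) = -2.52*u^6 + 5.01*u^5 - 0.15*u^4 - 0.0699999999999998*u^3 - 0.2*u^2 - 0.02*u + 1.91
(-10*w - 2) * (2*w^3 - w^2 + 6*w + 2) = -20*w^4 + 6*w^3 - 58*w^2 - 32*w - 4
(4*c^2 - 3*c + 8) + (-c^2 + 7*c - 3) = 3*c^2 + 4*c + 5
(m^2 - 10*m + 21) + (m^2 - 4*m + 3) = 2*m^2 - 14*m + 24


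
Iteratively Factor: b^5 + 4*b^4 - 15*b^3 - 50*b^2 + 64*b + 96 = (b - 2)*(b^4 + 6*b^3 - 3*b^2 - 56*b - 48) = (b - 3)*(b - 2)*(b^3 + 9*b^2 + 24*b + 16) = (b - 3)*(b - 2)*(b + 1)*(b^2 + 8*b + 16) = (b - 3)*(b - 2)*(b + 1)*(b + 4)*(b + 4)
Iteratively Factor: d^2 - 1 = (d + 1)*(d - 1)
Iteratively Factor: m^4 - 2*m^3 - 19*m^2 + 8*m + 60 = (m - 5)*(m^3 + 3*m^2 - 4*m - 12) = (m - 5)*(m + 3)*(m^2 - 4) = (m - 5)*(m + 2)*(m + 3)*(m - 2)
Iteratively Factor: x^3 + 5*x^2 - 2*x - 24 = (x - 2)*(x^2 + 7*x + 12) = (x - 2)*(x + 3)*(x + 4)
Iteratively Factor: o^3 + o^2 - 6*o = (o)*(o^2 + o - 6) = o*(o - 2)*(o + 3)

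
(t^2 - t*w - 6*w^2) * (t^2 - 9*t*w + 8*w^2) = t^4 - 10*t^3*w + 11*t^2*w^2 + 46*t*w^3 - 48*w^4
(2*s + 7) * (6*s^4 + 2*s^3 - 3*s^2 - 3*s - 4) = 12*s^5 + 46*s^4 + 8*s^3 - 27*s^2 - 29*s - 28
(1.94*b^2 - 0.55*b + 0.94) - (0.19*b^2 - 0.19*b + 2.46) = 1.75*b^2 - 0.36*b - 1.52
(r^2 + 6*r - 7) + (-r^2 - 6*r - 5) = -12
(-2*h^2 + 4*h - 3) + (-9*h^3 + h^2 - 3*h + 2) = -9*h^3 - h^2 + h - 1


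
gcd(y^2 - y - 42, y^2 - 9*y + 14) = y - 7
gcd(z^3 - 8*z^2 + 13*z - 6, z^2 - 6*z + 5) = z - 1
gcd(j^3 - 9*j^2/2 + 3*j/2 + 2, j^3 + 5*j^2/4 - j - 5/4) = j - 1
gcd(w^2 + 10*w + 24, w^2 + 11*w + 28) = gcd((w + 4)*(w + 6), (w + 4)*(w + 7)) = w + 4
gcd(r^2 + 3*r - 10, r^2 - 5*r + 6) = r - 2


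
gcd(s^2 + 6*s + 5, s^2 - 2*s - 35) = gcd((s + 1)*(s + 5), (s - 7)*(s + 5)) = s + 5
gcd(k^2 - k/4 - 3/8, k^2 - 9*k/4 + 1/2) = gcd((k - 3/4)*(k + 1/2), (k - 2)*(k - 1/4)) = 1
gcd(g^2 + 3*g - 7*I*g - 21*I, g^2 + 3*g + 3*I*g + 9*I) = g + 3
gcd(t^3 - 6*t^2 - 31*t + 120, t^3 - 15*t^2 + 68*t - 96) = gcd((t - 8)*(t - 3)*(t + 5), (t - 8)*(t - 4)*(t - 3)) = t^2 - 11*t + 24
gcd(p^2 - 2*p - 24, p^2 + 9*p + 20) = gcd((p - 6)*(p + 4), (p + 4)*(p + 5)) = p + 4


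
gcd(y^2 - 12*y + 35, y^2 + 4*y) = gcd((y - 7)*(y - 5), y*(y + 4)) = 1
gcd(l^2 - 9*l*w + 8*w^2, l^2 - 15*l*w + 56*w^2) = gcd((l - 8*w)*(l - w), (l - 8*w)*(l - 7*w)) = -l + 8*w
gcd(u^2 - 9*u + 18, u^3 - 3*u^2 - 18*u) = u - 6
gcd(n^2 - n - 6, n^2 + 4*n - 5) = 1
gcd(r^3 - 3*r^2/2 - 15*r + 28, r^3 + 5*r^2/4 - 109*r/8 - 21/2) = r^2 + r/2 - 14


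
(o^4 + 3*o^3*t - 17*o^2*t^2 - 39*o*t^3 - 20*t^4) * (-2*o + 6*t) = -2*o^5 + 52*o^3*t^2 - 24*o^2*t^3 - 194*o*t^4 - 120*t^5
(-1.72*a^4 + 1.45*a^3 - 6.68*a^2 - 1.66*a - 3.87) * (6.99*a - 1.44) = -12.0228*a^5 + 12.6123*a^4 - 48.7812*a^3 - 1.9842*a^2 - 24.6609*a + 5.5728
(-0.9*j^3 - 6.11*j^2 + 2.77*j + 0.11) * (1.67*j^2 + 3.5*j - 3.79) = -1.503*j^5 - 13.3537*j^4 - 13.3481*j^3 + 33.0356*j^2 - 10.1133*j - 0.4169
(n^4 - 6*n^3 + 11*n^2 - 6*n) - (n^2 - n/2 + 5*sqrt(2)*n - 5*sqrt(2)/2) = n^4 - 6*n^3 + 10*n^2 - 5*sqrt(2)*n - 11*n/2 + 5*sqrt(2)/2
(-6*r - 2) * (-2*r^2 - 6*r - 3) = 12*r^3 + 40*r^2 + 30*r + 6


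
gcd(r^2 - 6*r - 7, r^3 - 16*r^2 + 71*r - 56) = r - 7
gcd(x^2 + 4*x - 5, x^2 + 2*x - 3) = x - 1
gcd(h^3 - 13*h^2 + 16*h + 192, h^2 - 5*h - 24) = h^2 - 5*h - 24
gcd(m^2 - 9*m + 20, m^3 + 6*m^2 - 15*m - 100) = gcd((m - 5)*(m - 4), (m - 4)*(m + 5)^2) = m - 4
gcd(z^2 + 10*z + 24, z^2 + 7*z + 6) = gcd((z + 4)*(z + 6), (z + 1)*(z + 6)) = z + 6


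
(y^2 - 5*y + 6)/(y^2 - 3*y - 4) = (-y^2 + 5*y - 6)/(-y^2 + 3*y + 4)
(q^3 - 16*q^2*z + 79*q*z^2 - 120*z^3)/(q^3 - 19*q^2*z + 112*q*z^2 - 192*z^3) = (-q + 5*z)/(-q + 8*z)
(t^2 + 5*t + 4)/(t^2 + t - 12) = (t + 1)/(t - 3)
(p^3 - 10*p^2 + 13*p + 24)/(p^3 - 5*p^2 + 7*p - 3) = (p^2 - 7*p - 8)/(p^2 - 2*p + 1)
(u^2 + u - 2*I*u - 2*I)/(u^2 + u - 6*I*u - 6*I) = (u - 2*I)/(u - 6*I)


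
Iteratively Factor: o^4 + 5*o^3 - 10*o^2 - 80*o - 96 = (o + 4)*(o^3 + o^2 - 14*o - 24) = (o + 2)*(o + 4)*(o^2 - o - 12) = (o + 2)*(o + 3)*(o + 4)*(o - 4)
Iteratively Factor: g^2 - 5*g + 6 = (g - 2)*(g - 3)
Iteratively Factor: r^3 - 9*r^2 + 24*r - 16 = (r - 4)*(r^2 - 5*r + 4) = (r - 4)*(r - 1)*(r - 4)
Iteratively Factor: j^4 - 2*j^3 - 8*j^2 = (j - 4)*(j^3 + 2*j^2) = j*(j - 4)*(j^2 + 2*j) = j*(j - 4)*(j + 2)*(j)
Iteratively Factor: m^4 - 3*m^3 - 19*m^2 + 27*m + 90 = (m - 5)*(m^3 + 2*m^2 - 9*m - 18) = (m - 5)*(m + 3)*(m^2 - m - 6) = (m - 5)*(m - 3)*(m + 3)*(m + 2)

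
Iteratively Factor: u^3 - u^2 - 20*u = (u + 4)*(u^2 - 5*u) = (u - 5)*(u + 4)*(u)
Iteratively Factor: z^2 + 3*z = (z)*(z + 3)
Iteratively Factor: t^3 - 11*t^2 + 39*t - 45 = (t - 3)*(t^2 - 8*t + 15) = (t - 5)*(t - 3)*(t - 3)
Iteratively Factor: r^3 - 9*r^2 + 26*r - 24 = (r - 3)*(r^2 - 6*r + 8) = (r - 3)*(r - 2)*(r - 4)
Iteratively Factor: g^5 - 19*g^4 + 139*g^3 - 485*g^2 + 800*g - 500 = (g - 5)*(g^4 - 14*g^3 + 69*g^2 - 140*g + 100) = (g - 5)^2*(g^3 - 9*g^2 + 24*g - 20) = (g - 5)^2*(g - 2)*(g^2 - 7*g + 10) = (g - 5)^2*(g - 2)^2*(g - 5)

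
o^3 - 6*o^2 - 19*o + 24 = (o - 8)*(o - 1)*(o + 3)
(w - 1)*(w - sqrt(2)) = w^2 - sqrt(2)*w - w + sqrt(2)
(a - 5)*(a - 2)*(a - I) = a^3 - 7*a^2 - I*a^2 + 10*a + 7*I*a - 10*I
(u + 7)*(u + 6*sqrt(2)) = u^2 + 7*u + 6*sqrt(2)*u + 42*sqrt(2)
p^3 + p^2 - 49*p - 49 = (p - 7)*(p + 1)*(p + 7)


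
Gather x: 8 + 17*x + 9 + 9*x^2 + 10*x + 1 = 9*x^2 + 27*x + 18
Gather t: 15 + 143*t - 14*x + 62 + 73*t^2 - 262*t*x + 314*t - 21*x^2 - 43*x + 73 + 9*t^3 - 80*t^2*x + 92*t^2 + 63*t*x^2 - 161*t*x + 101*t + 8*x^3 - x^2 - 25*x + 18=9*t^3 + t^2*(165 - 80*x) + t*(63*x^2 - 423*x + 558) + 8*x^3 - 22*x^2 - 82*x + 168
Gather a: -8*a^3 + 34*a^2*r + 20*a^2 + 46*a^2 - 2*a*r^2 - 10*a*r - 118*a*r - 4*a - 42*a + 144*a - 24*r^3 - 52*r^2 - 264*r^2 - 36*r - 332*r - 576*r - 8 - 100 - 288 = -8*a^3 + a^2*(34*r + 66) + a*(-2*r^2 - 128*r + 98) - 24*r^3 - 316*r^2 - 944*r - 396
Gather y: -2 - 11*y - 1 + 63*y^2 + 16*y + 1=63*y^2 + 5*y - 2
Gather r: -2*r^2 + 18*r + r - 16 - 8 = -2*r^2 + 19*r - 24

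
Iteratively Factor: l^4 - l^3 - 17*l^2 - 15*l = (l + 3)*(l^3 - 4*l^2 - 5*l) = l*(l + 3)*(l^2 - 4*l - 5) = l*(l - 5)*(l + 3)*(l + 1)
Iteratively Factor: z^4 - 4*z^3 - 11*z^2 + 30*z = (z - 2)*(z^3 - 2*z^2 - 15*z) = (z - 5)*(z - 2)*(z^2 + 3*z) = z*(z - 5)*(z - 2)*(z + 3)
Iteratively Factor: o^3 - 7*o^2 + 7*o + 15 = (o - 3)*(o^2 - 4*o - 5) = (o - 3)*(o + 1)*(o - 5)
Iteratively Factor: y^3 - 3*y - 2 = (y - 2)*(y^2 + 2*y + 1) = (y - 2)*(y + 1)*(y + 1)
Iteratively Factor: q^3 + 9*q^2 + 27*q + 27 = (q + 3)*(q^2 + 6*q + 9) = (q + 3)^2*(q + 3)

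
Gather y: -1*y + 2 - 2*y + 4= 6 - 3*y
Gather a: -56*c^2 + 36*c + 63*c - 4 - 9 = -56*c^2 + 99*c - 13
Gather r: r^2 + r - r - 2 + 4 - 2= r^2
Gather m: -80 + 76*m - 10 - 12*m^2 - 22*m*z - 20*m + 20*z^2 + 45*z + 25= -12*m^2 + m*(56 - 22*z) + 20*z^2 + 45*z - 65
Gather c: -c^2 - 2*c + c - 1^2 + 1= -c^2 - c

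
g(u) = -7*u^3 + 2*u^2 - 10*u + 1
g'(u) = -21*u^2 + 4*u - 10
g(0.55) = -5.06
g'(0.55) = -14.15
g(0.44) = -3.61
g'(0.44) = -12.31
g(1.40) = -28.29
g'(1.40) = -45.56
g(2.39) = -107.04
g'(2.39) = -120.39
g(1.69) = -43.98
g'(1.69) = -63.22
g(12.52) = -13548.30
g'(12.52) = -3251.68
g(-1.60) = 50.79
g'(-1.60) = -70.16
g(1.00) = -14.00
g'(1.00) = -27.00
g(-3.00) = 238.00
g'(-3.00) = -211.00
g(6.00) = -1499.00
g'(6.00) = -742.00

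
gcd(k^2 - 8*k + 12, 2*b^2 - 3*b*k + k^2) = 1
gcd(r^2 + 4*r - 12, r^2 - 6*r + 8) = r - 2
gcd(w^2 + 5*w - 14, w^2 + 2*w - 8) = w - 2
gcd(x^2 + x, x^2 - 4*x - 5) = x + 1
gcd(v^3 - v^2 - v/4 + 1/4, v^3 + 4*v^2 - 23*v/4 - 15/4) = v + 1/2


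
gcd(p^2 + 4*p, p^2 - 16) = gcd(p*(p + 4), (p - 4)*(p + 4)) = p + 4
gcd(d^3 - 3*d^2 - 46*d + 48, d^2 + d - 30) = d + 6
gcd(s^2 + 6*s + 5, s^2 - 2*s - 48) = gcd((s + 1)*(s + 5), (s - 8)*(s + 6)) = 1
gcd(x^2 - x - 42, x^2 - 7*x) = x - 7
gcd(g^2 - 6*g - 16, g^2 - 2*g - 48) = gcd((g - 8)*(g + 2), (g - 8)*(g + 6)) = g - 8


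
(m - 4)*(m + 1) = m^2 - 3*m - 4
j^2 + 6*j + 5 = (j + 1)*(j + 5)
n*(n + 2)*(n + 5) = n^3 + 7*n^2 + 10*n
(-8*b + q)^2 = 64*b^2 - 16*b*q + q^2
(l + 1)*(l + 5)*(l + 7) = l^3 + 13*l^2 + 47*l + 35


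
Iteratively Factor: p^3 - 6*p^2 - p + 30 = (p + 2)*(p^2 - 8*p + 15) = (p - 3)*(p + 2)*(p - 5)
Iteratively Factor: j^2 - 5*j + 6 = (j - 2)*(j - 3)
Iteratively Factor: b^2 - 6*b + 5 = (b - 1)*(b - 5)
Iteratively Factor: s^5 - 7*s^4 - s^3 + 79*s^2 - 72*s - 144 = (s - 3)*(s^4 - 4*s^3 - 13*s^2 + 40*s + 48) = (s - 4)*(s - 3)*(s^3 - 13*s - 12) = (s - 4)*(s - 3)*(s + 1)*(s^2 - s - 12) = (s - 4)^2*(s - 3)*(s + 1)*(s + 3)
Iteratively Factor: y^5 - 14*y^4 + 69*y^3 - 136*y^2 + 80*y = (y - 5)*(y^4 - 9*y^3 + 24*y^2 - 16*y) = (y - 5)*(y - 4)*(y^3 - 5*y^2 + 4*y) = (y - 5)*(y - 4)^2*(y^2 - y) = y*(y - 5)*(y - 4)^2*(y - 1)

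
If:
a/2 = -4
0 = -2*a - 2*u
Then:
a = -8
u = 8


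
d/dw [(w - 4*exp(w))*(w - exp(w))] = -5*w*exp(w) + 2*w + 8*exp(2*w) - 5*exp(w)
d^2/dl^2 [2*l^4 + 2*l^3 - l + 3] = 12*l*(2*l + 1)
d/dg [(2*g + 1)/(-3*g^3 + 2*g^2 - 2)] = (-6*g^3 + 4*g^2 + g*(2*g + 1)*(9*g - 4) - 4)/(3*g^3 - 2*g^2 + 2)^2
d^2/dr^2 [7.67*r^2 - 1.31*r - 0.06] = 15.3400000000000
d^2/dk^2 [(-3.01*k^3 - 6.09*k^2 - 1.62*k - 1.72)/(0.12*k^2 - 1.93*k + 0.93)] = (-8.88178419700125e-16*k^4 - 24.61961*k^3 + 36.34515*k^2 - 12.14523*k - 28.77971)/(0.001728*k^6 - 0.083376*k^5 + 1.38114*k^4 - 8.481385*k^3 + 10.703835*k^2 - 5.007771*k + 0.804357)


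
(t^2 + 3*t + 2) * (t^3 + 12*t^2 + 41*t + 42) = t^5 + 15*t^4 + 79*t^3 + 189*t^2 + 208*t + 84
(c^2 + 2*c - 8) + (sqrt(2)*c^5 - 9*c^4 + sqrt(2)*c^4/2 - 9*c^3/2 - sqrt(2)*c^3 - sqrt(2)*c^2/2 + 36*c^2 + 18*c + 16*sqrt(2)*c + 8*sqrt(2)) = sqrt(2)*c^5 - 9*c^4 + sqrt(2)*c^4/2 - 9*c^3/2 - sqrt(2)*c^3 - sqrt(2)*c^2/2 + 37*c^2 + 20*c + 16*sqrt(2)*c - 8 + 8*sqrt(2)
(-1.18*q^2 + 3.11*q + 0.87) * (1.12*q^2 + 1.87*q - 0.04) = -1.3216*q^4 + 1.2766*q^3 + 6.8373*q^2 + 1.5025*q - 0.0348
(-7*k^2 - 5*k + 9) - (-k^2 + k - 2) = -6*k^2 - 6*k + 11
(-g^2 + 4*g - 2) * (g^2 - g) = -g^4 + 5*g^3 - 6*g^2 + 2*g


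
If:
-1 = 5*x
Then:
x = -1/5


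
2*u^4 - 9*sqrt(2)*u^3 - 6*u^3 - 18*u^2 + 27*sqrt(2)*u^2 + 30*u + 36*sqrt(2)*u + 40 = (u - 4)*(u - 5*sqrt(2))*(sqrt(2)*u + 1)*(sqrt(2)*u + sqrt(2))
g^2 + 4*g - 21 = (g - 3)*(g + 7)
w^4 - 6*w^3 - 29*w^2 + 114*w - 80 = (w - 8)*(w - 2)*(w - 1)*(w + 5)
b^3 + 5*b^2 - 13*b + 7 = (b - 1)^2*(b + 7)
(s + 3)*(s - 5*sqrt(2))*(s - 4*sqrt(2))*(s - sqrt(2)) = s^4 - 10*sqrt(2)*s^3 + 3*s^3 - 30*sqrt(2)*s^2 + 58*s^2 - 40*sqrt(2)*s + 174*s - 120*sqrt(2)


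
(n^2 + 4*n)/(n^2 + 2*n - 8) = n/(n - 2)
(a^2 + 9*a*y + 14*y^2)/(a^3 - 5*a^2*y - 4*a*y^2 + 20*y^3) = (a + 7*y)/(a^2 - 7*a*y + 10*y^2)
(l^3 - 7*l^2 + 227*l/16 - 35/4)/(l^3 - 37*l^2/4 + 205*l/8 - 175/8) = (4*l^2 - 21*l + 20)/(2*(2*l^2 - 15*l + 25))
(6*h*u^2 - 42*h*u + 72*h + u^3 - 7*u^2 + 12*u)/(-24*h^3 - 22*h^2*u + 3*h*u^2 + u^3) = (u^2 - 7*u + 12)/(-4*h^2 - 3*h*u + u^2)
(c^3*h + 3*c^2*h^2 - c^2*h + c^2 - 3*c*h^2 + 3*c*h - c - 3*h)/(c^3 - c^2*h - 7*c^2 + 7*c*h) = (c^3*h + 3*c^2*h^2 - c^2*h + c^2 - 3*c*h^2 + 3*c*h - c - 3*h)/(c*(c^2 - c*h - 7*c + 7*h))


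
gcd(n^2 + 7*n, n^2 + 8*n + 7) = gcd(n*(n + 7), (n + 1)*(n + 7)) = n + 7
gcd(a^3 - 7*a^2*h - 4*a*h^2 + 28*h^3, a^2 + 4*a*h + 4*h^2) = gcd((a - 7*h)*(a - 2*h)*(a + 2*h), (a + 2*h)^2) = a + 2*h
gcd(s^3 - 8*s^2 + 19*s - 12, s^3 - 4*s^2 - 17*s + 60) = s - 3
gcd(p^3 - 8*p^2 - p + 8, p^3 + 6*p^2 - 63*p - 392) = p - 8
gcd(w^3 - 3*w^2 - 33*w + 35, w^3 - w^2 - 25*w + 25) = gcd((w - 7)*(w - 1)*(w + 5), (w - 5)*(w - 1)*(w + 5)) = w^2 + 4*w - 5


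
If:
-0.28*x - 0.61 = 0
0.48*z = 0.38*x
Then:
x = -2.18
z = -1.72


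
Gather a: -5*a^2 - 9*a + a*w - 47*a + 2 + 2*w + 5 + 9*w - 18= -5*a^2 + a*(w - 56) + 11*w - 11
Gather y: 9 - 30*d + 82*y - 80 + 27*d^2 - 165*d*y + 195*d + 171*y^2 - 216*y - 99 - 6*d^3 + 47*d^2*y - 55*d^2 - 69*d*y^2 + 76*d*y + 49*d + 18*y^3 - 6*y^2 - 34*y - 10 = -6*d^3 - 28*d^2 + 214*d + 18*y^3 + y^2*(165 - 69*d) + y*(47*d^2 - 89*d - 168) - 180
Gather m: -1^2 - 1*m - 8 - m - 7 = -2*m - 16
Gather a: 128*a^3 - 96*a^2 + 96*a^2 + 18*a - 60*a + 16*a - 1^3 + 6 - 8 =128*a^3 - 26*a - 3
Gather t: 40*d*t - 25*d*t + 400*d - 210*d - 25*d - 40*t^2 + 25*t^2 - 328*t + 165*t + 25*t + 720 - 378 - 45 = 165*d - 15*t^2 + t*(15*d - 138) + 297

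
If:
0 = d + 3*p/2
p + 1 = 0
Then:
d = 3/2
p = -1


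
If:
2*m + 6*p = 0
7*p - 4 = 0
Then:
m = -12/7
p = 4/7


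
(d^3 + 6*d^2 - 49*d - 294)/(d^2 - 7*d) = d + 13 + 42/d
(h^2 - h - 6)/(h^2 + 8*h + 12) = (h - 3)/(h + 6)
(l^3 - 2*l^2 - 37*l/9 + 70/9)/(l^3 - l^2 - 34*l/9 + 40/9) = (3*l - 7)/(3*l - 4)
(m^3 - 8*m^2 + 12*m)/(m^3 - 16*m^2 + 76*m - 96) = m/(m - 8)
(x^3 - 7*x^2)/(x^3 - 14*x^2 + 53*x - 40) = x^2*(x - 7)/(x^3 - 14*x^2 + 53*x - 40)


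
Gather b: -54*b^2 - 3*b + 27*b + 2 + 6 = -54*b^2 + 24*b + 8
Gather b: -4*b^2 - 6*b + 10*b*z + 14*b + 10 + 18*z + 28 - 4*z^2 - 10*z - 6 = -4*b^2 + b*(10*z + 8) - 4*z^2 + 8*z + 32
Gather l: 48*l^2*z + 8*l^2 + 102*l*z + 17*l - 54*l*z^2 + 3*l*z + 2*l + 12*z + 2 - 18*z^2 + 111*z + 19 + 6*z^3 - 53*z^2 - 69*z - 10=l^2*(48*z + 8) + l*(-54*z^2 + 105*z + 19) + 6*z^3 - 71*z^2 + 54*z + 11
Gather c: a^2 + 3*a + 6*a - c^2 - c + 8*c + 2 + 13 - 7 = a^2 + 9*a - c^2 + 7*c + 8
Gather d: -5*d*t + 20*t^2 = -5*d*t + 20*t^2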